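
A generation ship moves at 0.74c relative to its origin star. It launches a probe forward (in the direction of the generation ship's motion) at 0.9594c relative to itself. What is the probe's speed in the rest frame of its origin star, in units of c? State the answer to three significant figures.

Relativistic velocity addition: u = (u' + v)/(1 + u'v/c²), with u' = 0.9594c and v = 0.74c.
Numerator: 0.9594 + 0.74 = 1.6994. Denominator: 1 + (0.9594)(0.74) = 1.709956.
u = 1.6994/1.709956 = 0.99383, so the speed is 0.994c.

0.994c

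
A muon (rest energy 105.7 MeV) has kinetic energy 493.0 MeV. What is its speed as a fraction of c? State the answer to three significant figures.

0.984c

γ = 1 + K/(mc²) = 1 + 493.0/105.7 = 5.6641.
β = √(1 − 1/γ²) = √(1 − 0.0311701) = √0.9688299 = 0.984.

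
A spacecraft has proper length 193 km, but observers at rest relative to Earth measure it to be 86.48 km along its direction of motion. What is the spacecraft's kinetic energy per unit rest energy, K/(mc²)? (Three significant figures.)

From L = L₀/γ: γ = 193/86.48 = 2.23173.
Since K = (γ−1)mc², K/(mc²) = 2.23173 − 1 = 1.23.

1.23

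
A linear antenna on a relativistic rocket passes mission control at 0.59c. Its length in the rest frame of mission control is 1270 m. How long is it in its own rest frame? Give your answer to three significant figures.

Lorentz factor: γ = (1 − 0.3481)^(−1/2) = 1.2385.
Proper length: L₀ = γ·L = 1.2385 × 1270 = 1570 m.

1570 m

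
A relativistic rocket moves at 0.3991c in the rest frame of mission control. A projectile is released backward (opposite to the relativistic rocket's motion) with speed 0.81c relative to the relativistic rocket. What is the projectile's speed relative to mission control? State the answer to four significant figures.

In units of c, u = (u' + v)/(1 + u'v) with u' = −0.81 and v = 0.3991.
Numerator: −0.81 + 0.3991 = −0.4109. Denominator: 1 + (−0.81)(0.3991) = 0.676729.
u = −0.4109/0.676729 = −0.60719, so the speed is 0.6072c.

0.6072c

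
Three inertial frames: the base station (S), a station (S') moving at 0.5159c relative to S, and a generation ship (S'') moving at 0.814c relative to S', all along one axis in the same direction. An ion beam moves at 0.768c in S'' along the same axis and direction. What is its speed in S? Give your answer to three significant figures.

First combine the ion beam and generation ship (S''→S'): u₁ = (0.768 + 0.814)/(1 + 0.768×0.814) = 1.582/1.625152 = 0.97345.
Then combine with the station (S'→S): u = (0.97345 + 0.5159)/(1 + 0.97345×0.5159) = 1.48935/1.502202855 = 0.99144.

0.991c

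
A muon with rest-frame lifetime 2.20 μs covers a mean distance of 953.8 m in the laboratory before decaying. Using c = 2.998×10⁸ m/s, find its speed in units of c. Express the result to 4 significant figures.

Lab distance = (lab lifetime)·v = γτ·βc, so βγ = d/(cτ) = 953.8/(2.998×10⁸ × 2.200×10^-6) = 1.4461.
With βγ = 1.4461: γ² = 1 + (βγ)² = 3.09121, and β = (βγ)/γ = 1.4461/1.75818 = 0.8225.

0.8225c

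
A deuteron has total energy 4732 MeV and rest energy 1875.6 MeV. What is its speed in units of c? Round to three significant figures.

0.918c

γ = E/(mc²) = 4732/1875.6 = 2.5229.
β = √(1 − 1/γ²) = √(1 − 0.157109) = √0.842891 = 0.918.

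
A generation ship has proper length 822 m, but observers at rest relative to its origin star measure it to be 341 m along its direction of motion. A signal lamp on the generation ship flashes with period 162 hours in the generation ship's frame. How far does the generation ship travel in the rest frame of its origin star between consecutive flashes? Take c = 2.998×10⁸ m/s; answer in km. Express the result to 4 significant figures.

3.835×10^11 km

γ = L₀/L = 822/341 = 2.41056.
β = √(1 − 1/γ²) = 0.90989. Lab-frame period = γτ = 2.41056×162 hours = 390.51 hours. Distance = βc × γτ = 0.90989 × 2.998×10⁸ m/s × 1405836 s = 3.8349×10^14 m = 3.835×10^11 km.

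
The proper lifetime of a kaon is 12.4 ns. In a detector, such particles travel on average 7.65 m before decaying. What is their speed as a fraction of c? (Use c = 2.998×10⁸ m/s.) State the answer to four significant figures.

0.8994c

Let x = d/(cτ) = 7.650 m / (2.998×10⁸ m/s × 1.240×10^-8 s) = 2.0578. Since d = βγcτ, x = βγ = β/√(1−β²).
Solving: β² = x²/(1+x²) = 4.23454/5.23454 = 0.808961, so β = 0.8994.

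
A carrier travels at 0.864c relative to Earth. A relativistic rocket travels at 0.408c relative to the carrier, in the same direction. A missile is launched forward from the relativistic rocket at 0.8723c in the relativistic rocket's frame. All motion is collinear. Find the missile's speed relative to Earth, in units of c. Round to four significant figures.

First combine the missile and relativistic rocket (S''→S'): u₁ = (0.8723 + 0.408)/(1 + 0.8723×0.408) = 1.2803/1.3558984 = 0.94424.
Then combine with the carrier (S'→S): u = (0.94424 + 0.864)/(1 + 0.94424×0.864) = 1.80824/1.81582336 = 0.99582.

0.9958c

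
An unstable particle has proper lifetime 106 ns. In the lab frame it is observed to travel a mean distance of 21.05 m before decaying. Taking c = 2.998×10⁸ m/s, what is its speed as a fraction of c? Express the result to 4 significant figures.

0.5522c

d = βγcτ ⇒ βγ = d/(cτ) = 21.05 m / (31.7788 m) = 0.66239.
β = (βγ)/√(1+(βγ)²) = 0.66239/√1.438761 = 0.5522.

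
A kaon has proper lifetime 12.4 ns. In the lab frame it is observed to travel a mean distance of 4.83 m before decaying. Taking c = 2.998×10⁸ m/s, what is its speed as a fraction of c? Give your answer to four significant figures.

0.7925c

d = βγcτ ⇒ βγ = d/(cτ) = 4.830 m / (3.71752 m) = 1.2993.
β = (βγ)/√(1+(βγ)²) = 1.2993/√2.68818 = 0.7925.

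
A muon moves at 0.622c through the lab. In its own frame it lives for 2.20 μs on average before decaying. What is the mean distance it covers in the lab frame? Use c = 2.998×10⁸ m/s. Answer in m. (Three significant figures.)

γ = 1/√(1 − β²) = 1/√(1 − 0.386884) = 1/√0.613116 = 1/0.783017 = 1.2771.
Lab-frame lifetime: Δt = γτ = 1.2771 × 2.20 μs = 2.8096 μs.
Distance: d = vΔt = 0.622 × 2.998×10⁸ m/s × 2.8096×10^-6 s = 524 m.

524 m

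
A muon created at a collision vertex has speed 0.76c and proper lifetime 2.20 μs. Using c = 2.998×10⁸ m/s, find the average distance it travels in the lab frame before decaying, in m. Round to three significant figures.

With β = 0.76, γ = 1/√(1 − 0.76²) = 1/√0.4224 = 1.5386.
Lab-frame lifetime: Δt = γτ = 1.5386 × 2.20 μs = 3.3849 μs.
Distance: d = vΔt = 0.76 × 2.998×10⁸ m/s × 3.3849×10^-6 s = 771 m.

771 m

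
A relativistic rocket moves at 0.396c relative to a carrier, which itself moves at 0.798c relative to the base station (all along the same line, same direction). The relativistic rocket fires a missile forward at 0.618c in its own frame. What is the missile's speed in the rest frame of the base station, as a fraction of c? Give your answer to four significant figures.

0.9773c

First combine the missile and relativistic rocket (S''→S'): u₁ = (0.618 + 0.396)/(1 + 0.618×0.396) = 1.014/1.244728 = 0.81464.
Then combine with the carrier (S'→S): u = (0.81464 + 0.798)/(1 + 0.81464×0.798) = 1.61264/1.65008272 = 0.97731.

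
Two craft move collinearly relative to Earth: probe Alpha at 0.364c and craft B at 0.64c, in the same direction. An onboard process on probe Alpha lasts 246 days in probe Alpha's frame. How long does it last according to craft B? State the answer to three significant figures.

Transform probe Alpha's velocity into craft B's frame: (0.364 − 0.64)/(1 − 0.364·0.64) = −0.276/0.76704, so the relative speed is 0.35982c.
γ for this relative speed: γ = 1/√(1 − 0.12947) = 1.0718.
Probe Alpha's interval is proper; time dilation gives Δt_B = γΔτ = 1.0718 × 246 days = 264 days.

264 days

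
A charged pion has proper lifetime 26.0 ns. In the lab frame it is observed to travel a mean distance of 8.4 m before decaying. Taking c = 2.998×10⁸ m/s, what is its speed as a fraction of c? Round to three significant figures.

0.733c

Let x = d/(cτ) = 8.400 m / (2.998×10⁸ m/s × 2.600×10^-8 s) = 1.0776. Since d = βγcτ, x = βγ = β/√(1−β²).
Solving: β² = x²/(1+x²) = 1.16122/2.16122 = 0.537298, so β = 0.733.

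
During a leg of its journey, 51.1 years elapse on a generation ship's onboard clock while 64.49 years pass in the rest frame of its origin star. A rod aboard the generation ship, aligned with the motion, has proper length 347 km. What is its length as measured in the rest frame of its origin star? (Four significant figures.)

275.0 km

From Δt = γΔτ: γ = 64.49/51.1 = 1.26204.
The rod contracts by the same γ: 347 km / 1.26204 = 275.0 km.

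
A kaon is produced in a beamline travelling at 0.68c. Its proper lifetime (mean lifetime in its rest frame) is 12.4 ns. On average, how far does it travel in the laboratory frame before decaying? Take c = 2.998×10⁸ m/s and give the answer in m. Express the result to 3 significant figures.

γ = 1/√(1 − β²) = 1/√(1 − 0.4624) = 1/√0.5376 = 1/0.733212 = 1.3639.
Lab-frame lifetime: Δt = γτ = 1.3639 × 12.4 ns = 16.912 ns.
Distance: d = vΔt = 0.68 × 2.998×10⁸ m/s × 1.6912×10^-8 s = 3.45 m.

3.45 m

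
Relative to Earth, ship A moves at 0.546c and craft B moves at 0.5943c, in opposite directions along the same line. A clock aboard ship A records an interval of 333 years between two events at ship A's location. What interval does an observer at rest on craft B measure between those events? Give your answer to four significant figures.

The velocity of ship A relative to craft B is (0.546 + 0.5943)c / (1 + 0.546×0.5943) = 0.86094c; relative speed 0.86094c.
At |u| = 0.86094c, γ = (1 − 0.741218)^(−1/2) = 1.9658.
Ship A's interval is proper; time dilation gives Δt_B = γΔτ = 1.9658 × 333 years = 654.6 years.

654.6 years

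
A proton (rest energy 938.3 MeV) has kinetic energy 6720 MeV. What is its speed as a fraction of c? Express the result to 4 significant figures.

K = (γ−1)mc², so γ = 1 + 6720/938.3 = 8.1619.
Then v/c = √(1 − γ⁻²) = √(1 − 0.0150113) = √0.9849887 = 0.9925.

0.9925c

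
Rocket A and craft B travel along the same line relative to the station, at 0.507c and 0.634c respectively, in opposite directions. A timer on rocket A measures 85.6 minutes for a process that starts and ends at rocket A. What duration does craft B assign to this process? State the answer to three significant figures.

170 minutes

The velocity of rocket A relative to craft B is (0.507 + 0.634)c / (1 + 0.507×0.634) = 0.86345c; relative speed 0.86345c.
At |u| = 0.86345c, γ = (1 − 0.745546)^(−1/2) = 1.9824.
The clock on rocket A records proper time, so craft B measures Δt = γΔτ = 1.9824 × 85.6 = 170 minutes.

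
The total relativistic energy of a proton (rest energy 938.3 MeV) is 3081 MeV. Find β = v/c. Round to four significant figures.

Total energy E = γmc² gives γ = 3081/938.3 = 3.2836.
Hence β = √(1 − 1/γ²) = √(1 − 0.0927469) = √0.9072531 = 0.9525.

0.9525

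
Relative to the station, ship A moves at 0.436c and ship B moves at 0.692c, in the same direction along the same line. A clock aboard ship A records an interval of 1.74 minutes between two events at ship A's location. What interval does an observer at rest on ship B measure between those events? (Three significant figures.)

1.87 minutes

Speed of ship A in ship B's frame: u = (v_A − v_B)/(1 − v_A v_B/c²) = (0.436 − 0.692)/(1 − 0.436×0.692) = −0.256/0.698288 = −0.36661; |u| = 0.36661c.
At |u| = 0.36661c, γ = (1 − 0.134403)^(−1/2) = 1.0748.
Ship A's interval is proper; time dilation gives Δt_B = γΔτ = 1.0748 × 1.74 minutes = 1.87 minutes.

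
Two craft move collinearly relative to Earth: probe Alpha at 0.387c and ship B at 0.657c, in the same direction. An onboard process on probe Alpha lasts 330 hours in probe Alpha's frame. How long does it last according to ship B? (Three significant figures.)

The velocity of probe Alpha relative to ship B is (0.387 − 0.657)c / (1 − 0.387×0.657) = −0.36206c; relative speed 0.36206c.
γ for this relative speed: γ = 1/√(1 − 0.131087) = 1.0728.
The clock on probe Alpha records proper time, so ship B measures Δt = γΔτ = 1.0728 × 330 = 354 hours.

354 hours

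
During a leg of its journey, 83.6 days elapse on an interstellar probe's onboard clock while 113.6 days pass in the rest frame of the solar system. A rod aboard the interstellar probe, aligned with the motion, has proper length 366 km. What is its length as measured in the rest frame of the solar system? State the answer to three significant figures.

From Δt = γΔτ: γ = 113.6/83.6 = 1.35885.
L = L₀/γ = 366/1.35885 = 269 km.

269 km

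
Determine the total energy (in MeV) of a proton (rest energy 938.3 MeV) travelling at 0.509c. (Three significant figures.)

β² = 0.259081, so γ = 1/√0.740919 = 1.1618.
Total energy: E = γmc² = 1.1618 × 938.3 MeV = 1090 MeV.

1090 MeV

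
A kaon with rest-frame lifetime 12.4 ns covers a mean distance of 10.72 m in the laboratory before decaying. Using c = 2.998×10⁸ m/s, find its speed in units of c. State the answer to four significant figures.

0.9448c

Lab distance = (lab lifetime)·v = γτ·βc, so βγ = d/(cτ) = 10.72/(2.998×10⁸ × 1.240×10^-8) = 2.8836.
With βγ = 2.8836: γ² = 1 + (βγ)² = 9.31515, and β = (βγ)/γ = 2.8836/3.05207 = 0.9448.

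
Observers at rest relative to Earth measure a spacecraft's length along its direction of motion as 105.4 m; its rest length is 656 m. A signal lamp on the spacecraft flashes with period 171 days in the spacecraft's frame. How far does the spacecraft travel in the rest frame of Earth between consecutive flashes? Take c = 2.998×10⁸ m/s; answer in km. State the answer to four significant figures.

Length contraction gives γ = L₀/L = 656/105.4 = 6.22391.
β = √(1 − 1/γ²) = 0.98701. Lab-frame period = γτ = 6.22391×171 days = 1064.3 days. Distance = βc × γτ = 0.98701 × 2.998×10⁸ m/s × 91955520 s = 2.7210×10^16 m = 2.721×10^13 km.

2.721×10^13 km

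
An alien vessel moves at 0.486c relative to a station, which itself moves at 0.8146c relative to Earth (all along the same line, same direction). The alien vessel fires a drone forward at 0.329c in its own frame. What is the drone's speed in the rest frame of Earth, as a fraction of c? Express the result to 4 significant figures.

Apply u = (u'+v)/(1+u'v) twice. Drone in the station frame: (0.329+0.486)/(1+0.329·0.486) = 0.815/1.159894 = 0.70265c.
That velocity, transformed to the rest frame of Earth: (0.70265+0.8146)/(1+0.70265·0.8146) = 1.51725/1.57237869 = 0.96494c.

0.9649c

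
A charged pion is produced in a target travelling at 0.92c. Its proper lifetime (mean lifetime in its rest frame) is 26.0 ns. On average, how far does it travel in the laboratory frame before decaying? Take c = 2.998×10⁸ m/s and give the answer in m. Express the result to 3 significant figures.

With β = 0.92, γ = 1/√(1 − 0.92²) = 1/√0.1536 = 2.5516.
Lab-frame lifetime: Δt = γτ = 2.5516 × 26.0 ns = 66.342 ns.
Distance: d = vΔt = 0.92 × 2.998×10⁸ m/s × 6.6342×10^-8 s = 18.3 m.

18.3 m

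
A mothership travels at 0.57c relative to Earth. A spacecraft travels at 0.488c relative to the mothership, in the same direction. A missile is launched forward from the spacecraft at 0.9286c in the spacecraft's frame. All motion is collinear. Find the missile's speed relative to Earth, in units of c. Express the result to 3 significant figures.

Apply u = (u'+v)/(1+u'v) twice. Missile in the mothership frame: (0.9286+0.488)/(1+0.9286·0.488) = 1.4166/1.4531568 = 0.97484c.
That velocity, transformed to the rest frame of Earth: (0.97484+0.57)/(1+0.97484·0.57) = 1.54484/1.5556588 = 0.99305c.

0.993c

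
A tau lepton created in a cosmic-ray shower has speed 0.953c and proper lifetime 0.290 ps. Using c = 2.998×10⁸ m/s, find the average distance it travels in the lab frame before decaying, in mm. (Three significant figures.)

γ = 1/√(1 − β²) = 1/√(1 − 0.908209) = 1/√0.091791 = 1/0.30297 = 3.3007.
Lab-frame lifetime: Δt = γτ = 3.3007 × 0.290 ps = 0.9572 ps.
Distance: d = vΔt = 0.953 × 2.998×10⁸ m/s × 9.5720×10^-13 s = 2.73×10^-4 m = 0.273 mm.

0.273 mm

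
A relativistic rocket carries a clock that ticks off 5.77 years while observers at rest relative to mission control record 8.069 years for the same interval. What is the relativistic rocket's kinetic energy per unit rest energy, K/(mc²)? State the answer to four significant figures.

From Δt = γΔτ: γ = 8.069/5.77 = 1.39844.
K/(mc²) = γ − 1 = 1.39844 − 1 = 0.3984.

0.3984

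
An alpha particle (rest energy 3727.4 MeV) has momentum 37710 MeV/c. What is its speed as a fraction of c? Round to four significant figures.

0.9952c

βγ = pc/(mc²) = 37710/3727.4 = 10.117.
Since γ² = 1 + (βγ)² = 103.354, γ = √103.354 = 10.1663, and β = (βγ)/γ = 10.117/10.1663 = 0.9952.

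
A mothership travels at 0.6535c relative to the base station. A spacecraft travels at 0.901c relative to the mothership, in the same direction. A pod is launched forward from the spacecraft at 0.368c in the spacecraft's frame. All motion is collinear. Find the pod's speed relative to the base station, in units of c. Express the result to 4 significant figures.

0.9900c

Apply u = (u'+v)/(1+u'v) twice. Pod in the mothership frame: (0.368+0.901)/(1+0.368·0.901) = 1.269/1.331568 = 0.95301c.
That velocity, transformed to the rest frame of the base station: (0.95301+0.6535)/(1+0.95301·0.6535) = 1.60651/1.622792035 = 0.98997c.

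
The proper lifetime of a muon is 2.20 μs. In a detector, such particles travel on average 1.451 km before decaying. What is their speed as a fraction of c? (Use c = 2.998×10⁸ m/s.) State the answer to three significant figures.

d = βγcτ ⇒ βγ = d/(cτ) = 1451 m / (659.56 m) = 2.2.
β = (βγ)/√(1+(βγ)²) = 2.2/√5.84 = 0.910.

0.910c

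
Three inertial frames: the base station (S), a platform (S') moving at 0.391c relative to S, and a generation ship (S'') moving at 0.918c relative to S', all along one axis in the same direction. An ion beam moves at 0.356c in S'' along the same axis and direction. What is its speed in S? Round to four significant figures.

0.9824c

First combine the ion beam and generation ship (S''→S'): u₁ = (0.356 + 0.918)/(1 + 0.356×0.918) = 1.274/1.326808 = 0.9602.
Then combine with the platform (S'→S): u = (0.9602 + 0.391)/(1 + 0.9602×0.391) = 1.3512/1.3754382 = 0.98238.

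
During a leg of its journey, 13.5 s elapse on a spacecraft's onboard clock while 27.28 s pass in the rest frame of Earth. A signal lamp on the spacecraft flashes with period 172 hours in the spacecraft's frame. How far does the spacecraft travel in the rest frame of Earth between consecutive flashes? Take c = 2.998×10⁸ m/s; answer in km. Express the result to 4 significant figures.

γ = Δt/Δτ = 27.28/13.5 = 2.02074.
β = √(1 − 1/γ²) = 0.86897. Lab-frame period = γτ = 2.02074×172 hours = 347.57 hours. Distance = βc × γτ = 0.86897 × 2.998×10⁸ m/s × 1251252 s = 3.2597×10^14 m = 3.260×10^11 km.

3.260×10^11 km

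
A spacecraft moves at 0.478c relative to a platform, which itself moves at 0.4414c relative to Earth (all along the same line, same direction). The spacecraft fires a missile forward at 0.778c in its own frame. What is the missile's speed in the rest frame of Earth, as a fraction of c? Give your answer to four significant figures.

First combine the missile and spacecraft (S''→S'): u₁ = (0.778 + 0.478)/(1 + 0.778×0.478) = 1.256/1.371884 = 0.91553.
Then combine with the platform (S'→S): u = (0.91553 + 0.4414)/(1 + 0.91553×0.4414) = 1.35693/1.404114942 = 0.9664.

0.9664c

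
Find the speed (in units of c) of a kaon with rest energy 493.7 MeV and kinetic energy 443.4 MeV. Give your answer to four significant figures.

K = (γ−1)mc², so γ = 1 + 443.4/493.7 = 1.8981.
Then v/c = √(1 − γ⁻²) = √(1 − 0.277563) = √0.722437 = 0.8500.

0.8500c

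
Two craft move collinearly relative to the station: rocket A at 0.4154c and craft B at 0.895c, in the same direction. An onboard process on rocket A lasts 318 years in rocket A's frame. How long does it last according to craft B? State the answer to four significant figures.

The velocity of rocket A relative to craft B is (0.4154 − 0.895)c / (1 − 0.4154×0.895) = −0.76343c; relative speed 0.76343c.
At |u| = 0.76343c, γ = (1 − 0.582825)^(−1/2) = 1.5482.
The clock on rocket A records proper time, so craft B measures Δt = γΔτ = 1.5482 × 318 = 492.3 years.

492.3 years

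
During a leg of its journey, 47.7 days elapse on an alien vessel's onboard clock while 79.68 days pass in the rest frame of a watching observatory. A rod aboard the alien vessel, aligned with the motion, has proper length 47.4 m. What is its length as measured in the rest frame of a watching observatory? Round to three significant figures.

28.4 m

From Δt = γΔτ: γ = 79.68/47.7 = 1.67044.
The rod contracts by the same γ: 47.4 m / 1.67044 = 28.4 m.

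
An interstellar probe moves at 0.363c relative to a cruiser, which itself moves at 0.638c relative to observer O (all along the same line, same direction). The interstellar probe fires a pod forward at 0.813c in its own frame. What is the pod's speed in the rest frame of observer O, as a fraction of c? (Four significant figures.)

Compose velocities in two stages. Stage 1 (into S'): u₁ = (0.813+0.363)/(1+0.813×0.363) = 0.90802.
Stage 2 (into S): u = (0.90802+0.638)/(1+0.90802×0.638) = 0.97892, so the speed is 0.9789c.

0.9789c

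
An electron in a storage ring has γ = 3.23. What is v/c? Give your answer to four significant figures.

0.9509

β = √(1 − 1/γ²) = √(1 − 1/10.4329) = √0.904149 = 0.9509.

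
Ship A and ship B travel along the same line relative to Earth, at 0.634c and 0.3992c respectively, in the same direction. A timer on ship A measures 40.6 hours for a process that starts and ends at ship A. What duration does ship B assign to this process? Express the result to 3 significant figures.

The velocity of ship A relative to ship B is (0.634 − 0.3992)c / (1 − 0.634×0.3992) = 0.31436c; relative speed 0.31436c.
γ for this relative speed: γ = 1/√(1 − 0.0988222) = 1.0534.
The clock on ship A records proper time, so ship B measures Δt = γΔτ = 1.0534 × 40.6 = 42.8 hours.

42.8 hours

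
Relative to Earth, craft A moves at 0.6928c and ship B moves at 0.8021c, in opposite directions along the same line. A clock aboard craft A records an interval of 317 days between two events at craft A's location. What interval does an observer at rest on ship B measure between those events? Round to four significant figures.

1145 days

Speed of craft A in ship B's frame: u = (v_A + v_B)/(1 + v_A v_B/c²) = (0.6928 + 0.8021)/(1 + 0.6928×0.8021) = 1.4949/1.55569488 = 0.96092; |u| = 0.96092c.
At |u| = 0.96092c, γ = (1 − 0.923367)^(−1/2) = 3.6124.
Craft A's interval is proper; time dilation gives Δt_B = γΔτ = 3.6124 × 317 days = 1145 days.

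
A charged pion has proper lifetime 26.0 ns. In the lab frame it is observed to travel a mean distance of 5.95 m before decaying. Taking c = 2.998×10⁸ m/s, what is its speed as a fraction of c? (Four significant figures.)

Let x = d/(cτ) = 5.950 m / (2.998×10⁸ m/s × 2.600×10^-8 s) = 0.76333. Since d = βγcτ, x = βγ = β/√(1−β²).
Solving: β² = x²/(1+x²) = 0.582673/1.582673 = 0.368158, so β = 0.6068.

0.6068c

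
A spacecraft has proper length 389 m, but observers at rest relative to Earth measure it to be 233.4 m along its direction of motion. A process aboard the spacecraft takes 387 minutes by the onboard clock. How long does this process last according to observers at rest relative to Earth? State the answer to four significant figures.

645.0 minutes

γ = L₀/L = 389/233.4 = 1.66667.
The same γ dilates the second interval: 1.66667 × 387 minutes = 645.0 minutes.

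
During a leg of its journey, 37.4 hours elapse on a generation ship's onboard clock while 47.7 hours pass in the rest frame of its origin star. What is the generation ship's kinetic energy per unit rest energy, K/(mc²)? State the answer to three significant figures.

From Δt = γΔτ: γ = 47.7/37.4 = 1.2754.
K/(mc²) = γ − 1 = 1.2754 − 1 = 0.275.

0.275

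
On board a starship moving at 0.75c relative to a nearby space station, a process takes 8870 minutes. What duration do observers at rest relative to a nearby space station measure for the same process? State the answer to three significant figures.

13400 minutes

With β = 0.75, γ = 1/√(1 − 0.75²) = 1/√0.4375 = 1.5119.
Time dilation: Δt = γ·Δτ = 1.5119 × 8870 = 13400 minutes.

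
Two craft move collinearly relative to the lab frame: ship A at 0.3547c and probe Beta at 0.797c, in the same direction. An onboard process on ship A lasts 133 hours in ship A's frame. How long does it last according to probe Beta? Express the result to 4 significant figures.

168.9 hours

Transform ship A's velocity into probe Beta's frame: (0.3547 − 0.797)/(1 − 0.3547·0.797) = −0.4423/0.7173041, so the relative speed is 0.61661c.
γ for this relative speed: γ = 1/√(1 − 0.380208) = 1.2702.
The clock on ship A records proper time, so probe Beta measures Δt = γΔτ = 1.2702 × 133 = 168.9 hours.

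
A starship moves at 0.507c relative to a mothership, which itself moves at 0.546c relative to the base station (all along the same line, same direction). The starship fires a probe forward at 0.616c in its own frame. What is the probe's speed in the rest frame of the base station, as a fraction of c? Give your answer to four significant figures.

First combine the probe and starship (S''→S'): u₁ = (0.616 + 0.507)/(1 + 0.616×0.507) = 1.123/1.312312 = 0.85574.
Then combine with the mothership (S'→S): u = (0.85574 + 0.546)/(1 + 0.85574×0.546) = 1.40174/1.46723404 = 0.95536.

0.9554c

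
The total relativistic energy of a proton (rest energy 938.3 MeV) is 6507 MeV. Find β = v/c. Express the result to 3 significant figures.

Total energy E = γmc² gives γ = 6507/938.3 = 6.9349.
Hence β = √(1 − 1/γ²) = √(1 − 0.0207931) = √0.9792069 = 0.990.

0.990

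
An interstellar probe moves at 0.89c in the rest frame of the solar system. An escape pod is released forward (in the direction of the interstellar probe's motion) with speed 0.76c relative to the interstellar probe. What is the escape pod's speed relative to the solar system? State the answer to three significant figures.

0.984c

In units of c, u = (u' + v)/(1 + u'v) with u' = 0.76 and v = 0.89.
Numerator: 0.76 + 0.89 = 1.65. Denominator: 1 + (0.76)(0.89) = 1.6764.
u = 1.65/1.6764 = 0.98425, so the speed is 0.984c.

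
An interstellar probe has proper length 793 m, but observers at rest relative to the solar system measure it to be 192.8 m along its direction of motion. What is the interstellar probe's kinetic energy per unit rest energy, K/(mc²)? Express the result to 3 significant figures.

3.11

γ = L₀/L = 793/192.8 = 4.11307.
Since K = (γ−1)mc², K/(mc²) = 4.11307 − 1 = 3.11.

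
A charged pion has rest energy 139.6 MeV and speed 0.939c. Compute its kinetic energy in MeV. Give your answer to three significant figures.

266 MeV

β² = 0.881721, so γ = 1/√0.118279 = 2.9077.
Kinetic energy: K = (γ − 1)mc² = (2.9077 − 1) × 139.6 MeV = 1.9077 × 139.6 = 266 MeV.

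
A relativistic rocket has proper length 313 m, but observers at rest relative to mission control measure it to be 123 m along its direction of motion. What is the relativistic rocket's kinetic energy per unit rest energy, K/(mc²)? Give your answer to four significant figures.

1.545

Length contraction gives γ = L₀/L = 313/123 = 2.54472.
K/(mc²) = γ − 1 = 2.54472 − 1 = 1.545.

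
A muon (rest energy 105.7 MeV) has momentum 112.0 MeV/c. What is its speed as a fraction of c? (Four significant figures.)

0.7273c

pc/(mc²) = 112.0/105.7 = 1.0596 = βγ = β/√(1−β²).
So β² = x²/(1 + x²) with x = 1.0596: x² = 1.12275, β² = 1.12275/2.12275 = 0.528913, β = 0.7273.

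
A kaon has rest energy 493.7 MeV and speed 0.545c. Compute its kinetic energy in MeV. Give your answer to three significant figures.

95.1 MeV

β² = 0.297025, so γ = 1/√0.702975 = 1.1927.
Kinetic energy: K = (γ − 1)mc² = (1.1927 − 1) × 493.7 MeV = 0.1927 × 493.7 = 95.1 MeV.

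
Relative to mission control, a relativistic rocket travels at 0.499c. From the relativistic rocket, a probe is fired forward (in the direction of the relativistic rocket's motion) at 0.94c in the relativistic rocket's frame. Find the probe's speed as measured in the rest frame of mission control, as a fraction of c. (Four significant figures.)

In units of c, u = (u' + v)/(1 + u'v) with u' = 0.94 and v = 0.499.
Numerator: 0.94 + 0.499 = 1.439. Denominator: 1 + (0.94)(0.499) = 1.46906.
u = 1.439/1.46906 = 0.97954, so the speed is 0.9795c.

0.9795c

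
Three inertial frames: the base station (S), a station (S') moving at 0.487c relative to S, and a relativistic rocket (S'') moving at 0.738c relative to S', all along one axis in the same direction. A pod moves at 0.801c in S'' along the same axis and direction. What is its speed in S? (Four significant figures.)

Apply u = (u'+v)/(1+u'v) twice. Pod in the station frame: (0.801+0.738)/(1+0.801·0.738) = 1.539/1.591138 = 0.96723c.
That velocity, transformed to the rest frame of the base station: (0.96723+0.487)/(1+0.96723·0.487) = 1.45423/1.47104101 = 0.98857c.

0.9886c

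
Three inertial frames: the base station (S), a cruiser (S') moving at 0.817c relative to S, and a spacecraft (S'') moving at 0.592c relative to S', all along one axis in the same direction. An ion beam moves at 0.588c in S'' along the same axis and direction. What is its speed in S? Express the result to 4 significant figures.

0.9867c

Compose velocities in two stages. Stage 1 (into S'): u₁ = (0.588+0.592)/(1+0.588×0.592) = 0.87531.
Stage 2 (into S): u = (0.87531+0.817)/(1+0.87531×0.817) = 0.9867, so the speed is 0.9867c.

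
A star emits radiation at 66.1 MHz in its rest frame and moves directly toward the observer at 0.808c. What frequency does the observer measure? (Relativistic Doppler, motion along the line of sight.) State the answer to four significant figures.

Relativistic Doppler (source moving toward): f_obs = f_src · √((1+β)/(1−β)).
With β = 0.808: factor = √(1.808/0.192) = 3.0687.
f_obs = 66.1 × 3.0687 = 202.8 MHz.

202.8 MHz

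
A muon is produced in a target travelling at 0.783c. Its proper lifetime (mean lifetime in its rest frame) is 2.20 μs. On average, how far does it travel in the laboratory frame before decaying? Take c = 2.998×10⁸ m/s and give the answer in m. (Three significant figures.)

830 m

γ = 1/√(1 − β²) = 1/√(1 − 0.613089) = 1/√0.386911 = 1/0.622022 = 1.6077.
Lab-frame lifetime: Δt = γτ = 1.6077 × 2.20 μs = 3.5369 μs.
Distance: d = vΔt = 0.783 × 2.998×10⁸ m/s × 3.5369×10^-6 s = 830 m.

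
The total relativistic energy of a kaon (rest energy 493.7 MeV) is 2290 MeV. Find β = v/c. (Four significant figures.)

γ = E/(mc²) = 2290/493.7 = 4.6384.
β = √(1 − 1/γ²) = √(1 − 0.0464797) = √0.9535203 = 0.9765.

0.9765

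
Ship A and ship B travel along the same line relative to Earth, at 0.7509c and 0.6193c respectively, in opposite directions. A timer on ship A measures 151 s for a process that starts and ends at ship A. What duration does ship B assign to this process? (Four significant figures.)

Transform ship A's velocity into ship B's frame: (0.7509 + 0.6193)/(1 + 0.7509·0.6193) = 1.3702/1.46503237, so the relative speed is 0.93527c.
γ for this relative speed: γ = 1/√(1 − 0.87473) = 2.8254.
Ship A's interval is proper; time dilation gives Δt_B = γΔτ = 2.8254 × 151 s = 426.6 s.

426.6 s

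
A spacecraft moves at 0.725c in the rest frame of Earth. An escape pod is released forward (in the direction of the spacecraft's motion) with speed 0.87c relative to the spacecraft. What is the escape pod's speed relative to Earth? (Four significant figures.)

0.9781c

Relativistic velocity addition: u = (u' + v)/(1 + u'v/c²), with u' = 0.87c and v = 0.725c.
Numerator: 0.87 + 0.725 = 1.595. Denominator: 1 + (0.87)(0.725) = 1.63075.
u = 1.595/1.63075 = 0.97808, so the speed is 0.9781c.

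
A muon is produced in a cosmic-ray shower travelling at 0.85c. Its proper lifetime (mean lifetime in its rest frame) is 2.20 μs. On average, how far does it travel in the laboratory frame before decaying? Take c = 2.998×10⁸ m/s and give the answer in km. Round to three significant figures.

γ = 1/√(1 − β²) = 1/√(1 − 0.7225) = 1/√0.2775 = 1/0.526783 = 1.8983.
Lab-frame lifetime: Δt = γτ = 1.8983 × 2.20 μs = 4.1763 μs.
Distance: d = vΔt = 0.85 × 2.998×10⁸ m/s × 4.1763×10^-6 s = 1060 m = 1.06 km.

1.06 km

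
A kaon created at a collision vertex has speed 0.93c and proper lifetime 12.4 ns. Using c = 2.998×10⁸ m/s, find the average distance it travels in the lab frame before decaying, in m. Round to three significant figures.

γ = 1/√(1 − β²) = 1/√(1 − 0.8649) = 1/√0.1351 = 1/0.36756 = 2.7206.
Lab-frame lifetime: Δt = γτ = 2.7206 × 12.4 ns = 33.735 ns.
Distance: d = vΔt = 0.93 × 2.998×10⁸ m/s × 3.3735×10^-8 s = 9.41 m.

9.41 m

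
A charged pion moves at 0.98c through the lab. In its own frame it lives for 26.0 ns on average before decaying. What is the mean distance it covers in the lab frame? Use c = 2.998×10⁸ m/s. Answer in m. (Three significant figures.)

γ = 1/√(1 − β²) = 1/√(1 − 0.9604) = 1/√0.0396 = 1/0.198997 = 5.0252.
Lab-frame lifetime: Δt = γτ = 5.0252 × 26.0 ns = 130.66 ns.
Distance: d = vΔt = 0.98 × 2.998×10⁸ m/s × 1.3066×10^-7 s = 38.4 m.

38.4 m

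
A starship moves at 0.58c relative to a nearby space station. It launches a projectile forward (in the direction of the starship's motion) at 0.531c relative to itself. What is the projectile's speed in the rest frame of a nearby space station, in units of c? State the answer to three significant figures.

In units of c, u = (u' + v)/(1 + u'v) with u' = 0.531 and v = 0.58.
Numerator: 0.531 + 0.58 = 1.111. Denominator: 1 + (0.531)(0.58) = 1.30798.
u = 1.111/1.30798 = 0.8494, so the speed is 0.849c.

0.849c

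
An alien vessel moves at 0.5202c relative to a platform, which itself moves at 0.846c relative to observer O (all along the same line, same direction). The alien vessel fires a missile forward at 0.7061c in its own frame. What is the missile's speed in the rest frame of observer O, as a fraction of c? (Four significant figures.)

Apply u = (u'+v)/(1+u'v) twice. Missile in the platform frame: (0.7061+0.5202)/(1+0.7061·0.5202) = 1.2263/1.36731322 = 0.89687c.
That velocity, transformed to the rest frame of observer O: (0.89687+0.846)/(1+0.89687·0.846) = 1.74287/1.75875202 = 0.99097c.

0.9910c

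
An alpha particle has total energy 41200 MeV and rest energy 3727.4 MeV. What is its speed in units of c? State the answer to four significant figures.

0.9959c

Total energy E = γmc² gives γ = 41200/3727.4 = 11.053.
Hence β = √(1 − 1/γ²) = √(1 − 0.0081854) = √0.9918146 = 0.9959.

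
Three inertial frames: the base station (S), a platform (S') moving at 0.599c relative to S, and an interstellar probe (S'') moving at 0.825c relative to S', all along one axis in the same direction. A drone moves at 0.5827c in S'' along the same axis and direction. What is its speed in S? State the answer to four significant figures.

0.9874c

First combine the drone and interstellar probe (S''→S'): u₁ = (0.5827 + 0.825)/(1 + 0.5827×0.825) = 1.4077/1.4807275 = 0.95068.
Then combine with the platform (S'→S): u = (0.95068 + 0.599)/(1 + 0.95068×0.599) = 1.54968/1.56945732 = 0.9874.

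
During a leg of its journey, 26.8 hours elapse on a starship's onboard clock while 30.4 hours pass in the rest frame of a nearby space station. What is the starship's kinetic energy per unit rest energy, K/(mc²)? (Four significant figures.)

0.1343

The time-dilation ratio gives γ = 30.4/26.8 = 1.13433.
K/(mc²) = γ − 1 = 1.13433 − 1 = 0.1343.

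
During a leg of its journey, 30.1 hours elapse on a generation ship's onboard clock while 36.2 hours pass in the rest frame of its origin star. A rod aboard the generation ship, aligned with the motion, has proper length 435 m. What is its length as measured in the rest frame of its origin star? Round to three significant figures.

γ = Δt/Δτ = 36.2/30.1 = 1.20266.
The rod contracts by the same γ: 435 m / 1.20266 = 362 m.

362 m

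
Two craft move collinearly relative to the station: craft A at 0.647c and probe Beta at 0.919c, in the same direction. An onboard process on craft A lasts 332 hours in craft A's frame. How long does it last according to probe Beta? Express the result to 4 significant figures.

Speed of craft A in probe Beta's frame: u = (v_A − v_B)/(1 − v_A v_B/c²) = (0.647 − 0.919)/(1 − 0.647×0.919) = −0.272/0.405407 = −0.67093; |u| = 0.67093c.
At |u| = 0.67093c, γ = (1 − 0.450147)^(−1/2) = 1.3486.
The clock on craft A records proper time, so probe Beta measures Δt = γΔτ = 1.3486 × 332 = 447.7 hours.

447.7 hours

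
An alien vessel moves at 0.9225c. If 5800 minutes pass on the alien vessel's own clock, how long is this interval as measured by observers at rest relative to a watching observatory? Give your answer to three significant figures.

15000 minutes

With β = 0.9225, γ = 1/√(1 − 0.9225²) = 1/√0.14899375 = 2.5907.
The onboard clock measures proper time, so the interval in the rest frame of a watching observatory is dilated: Δt = γ·Δτ = 2.5907 × 5800 minutes = 15000 minutes.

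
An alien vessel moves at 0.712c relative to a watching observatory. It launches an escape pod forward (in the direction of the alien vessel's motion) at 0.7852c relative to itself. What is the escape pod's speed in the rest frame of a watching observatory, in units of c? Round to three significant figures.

0.960c

In units of c, u = (u' + v)/(1 + u'v) with u' = 0.7852 and v = 0.712.
Numerator: 0.7852 + 0.712 = 1.4972. Denominator: 1 + (0.7852)(0.712) = 1.5590624.
u = 1.4972/1.5590624 = 0.96032, so the speed is 0.960c.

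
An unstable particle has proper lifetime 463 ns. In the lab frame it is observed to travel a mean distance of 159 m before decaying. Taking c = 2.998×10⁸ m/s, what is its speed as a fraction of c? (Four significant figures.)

Let x = d/(cτ) = 159.0 m / (2.998×10⁸ m/s × 4.630×10^-7 s) = 1.1455. Since d = βγcτ, x = βγ = β/√(1−β²).
Solving: β² = x²/(1+x²) = 1.31217/2.31217 = 0.567506, so β = 0.7533.

0.7533c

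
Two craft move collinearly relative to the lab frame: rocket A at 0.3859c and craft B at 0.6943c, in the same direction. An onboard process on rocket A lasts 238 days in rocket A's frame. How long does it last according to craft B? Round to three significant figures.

262 days

The velocity of rocket A relative to craft B is (0.3859 − 0.6943)c / (1 − 0.3859×0.6943) = −0.42127c; relative speed 0.42127c.
γ for this relative speed: γ = 1/√(1 − 0.177468) = 1.1026.
Rocket A's interval is proper; time dilation gives Δt_B = γΔτ = 1.1026 × 238 days = 262 days.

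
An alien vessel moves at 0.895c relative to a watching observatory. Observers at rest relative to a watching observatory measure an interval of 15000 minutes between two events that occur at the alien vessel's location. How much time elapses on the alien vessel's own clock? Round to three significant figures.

With β = 0.895, γ = 1/√(1 − 0.895²) = 1/√0.198975 = 2.2418.
The alien vessel's clock runs slow as seen from a watching observatory, so Δτ = Δt/γ = 15000/2.2418 = 6690 minutes.

6690 minutes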